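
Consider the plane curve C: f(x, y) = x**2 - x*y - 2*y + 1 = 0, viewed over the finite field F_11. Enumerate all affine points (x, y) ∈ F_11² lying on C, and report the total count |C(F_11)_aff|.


Affine F_11-points: {(0, 6), (1, 8), (2, 4), (3, 2), (4, 1), (5, 10), (6, 6), (7, 8), (8, 1), (10, 2)}; count = 10.

For each of the 121 pairs (x, y) ∈ F_11², evaluate f(x, y) mod 11. Record the zeros.
  x = 0: [0↦1, 1↦10, 2↦8, 3↦6, 4↦4, 5↦2, 6↦0, 7↦9, 8↦7, 9↦5, 10↦3]  zeros at y ∈ {6}
  x = 1: [0↦2, 1↦10, 2↦7, 3↦4, 4↦1, 5↦9, 6↦6, 7↦3, 8↦0, 9↦8, 10↦5]  zeros at y ∈ {8}
  x = 2: [0↦5, 1↦1, 2↦8, 3↦4, 4↦0, 5↦7, 6↦3, 7↦10, 8↦6, 9↦2, 10↦9]  zeros at y ∈ {4}
  x = 3: [0↦10, 1↦5, 2↦0, 3↦6, 4↦1, 5↦7, 6↦2, 7↦8, 8↦3, 9↦9, 10↦4]  zeros at y ∈ {2}
  x = 4: [0↦6, 1↦0, 2↦5, 3↦10, 4↦4, 5↦9, 6↦3, 7↦8, 8↦2, 9↦7, 10↦1]  zeros at y ∈ {1}
  x = 5: [0↦4, 1↦8, 2↦1, 3↦5, 4↦9, 5↦2, 6↦6, 7↦10, 8↦3, 9↦7, 10↦0]  zeros at y ∈ {10}
  x = 6: [0↦4, 1↦7, 2↦10, 3↦2, 4↦5, 5↦8, 6↦0, 7↦3, 8↦6, 9↦9, 10↦1]  zeros at y ∈ {6}
  x = 7: [0↦6, 1↦8, 2↦10, 3↦1, 4↦3, 5↦5, 6↦7, 7↦9, 8↦0, 9↦2, 10↦4]  zeros at y ∈ {8}
  x = 8: [0↦10, 1↦0, 2↦1, 3↦2, 4↦3, 5↦4, 6↦5, 7↦6, 8↦7, 9↦8, 10↦9]  zeros at y ∈ {1}
  x = 9: [0↦5, 1↦5, 2↦5, 3↦5, 4↦5, 5↦5, 6↦5, 7↦5, 8↦5, 9↦5, 10↦5]  zeros at y ∈ ∅
  x = 10: [0↦2, 1↦1, 2↦0, 3↦10, 4↦9, 5↦8, 6↦7, 7↦6, 8↦5, 9↦4, 10↦3]  zeros at y ∈ {2}
Collecting zeros: affine points = {(0, 6), (1, 8), (2, 4), (3, 2), (4, 1), (5, 10), (6, 6), (7, 8), (8, 1), (10, 2)}.
Total count |C(F_11)_aff| = 10.


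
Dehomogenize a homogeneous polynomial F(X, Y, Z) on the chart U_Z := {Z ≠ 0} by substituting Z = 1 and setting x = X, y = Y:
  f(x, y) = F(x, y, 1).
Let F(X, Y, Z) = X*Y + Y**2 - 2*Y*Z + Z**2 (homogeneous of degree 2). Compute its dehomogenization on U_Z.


f(x, y) = x*y + y**2 - 2*y + 1

On U_Z we set Z = 1. Each monomial c·X^i·Y^j·Z^k in F becomes c·x^i·y^j·1^k = c·x^i·y^j.
Substituting Z = 1: F(X, Y, 1) = x*y + y**2 - 2*y + 1.
Note: deg(f) ≤ deg(F) = 2; strict inequality happens when F is divisible by Z (lost terms).


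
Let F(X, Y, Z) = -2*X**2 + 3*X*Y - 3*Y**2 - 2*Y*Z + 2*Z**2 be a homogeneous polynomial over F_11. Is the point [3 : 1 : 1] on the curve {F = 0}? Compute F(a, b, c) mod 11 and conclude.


F(3,1,1) ≡ 10 (mod 11); P is NOT on the curve.

Evaluate F(3, 1, 1) term-by-term (mod 11).
  -2*X**2 ↦ -2·9·1·1 = -18
  3*X*Y ↦ 3·3·1·1 = 9
  -3*Y**2 ↦ -3·1·1·1 = -3
  -2*Y*Z ↦ -2·1·1·1 = -2
  2*Z**2 ↦ 2·1·1·1 = 2
Sum: F(3, 1, 1) = (-18) + (9) + (-3) + (-2) + (2) = -12.
Reducing mod 11: -12 ≡ 10 (mod 11).
Since F(a, b, c) ≡ 10 ≠ 0 (mod 11), P does NOT lie on the curve.


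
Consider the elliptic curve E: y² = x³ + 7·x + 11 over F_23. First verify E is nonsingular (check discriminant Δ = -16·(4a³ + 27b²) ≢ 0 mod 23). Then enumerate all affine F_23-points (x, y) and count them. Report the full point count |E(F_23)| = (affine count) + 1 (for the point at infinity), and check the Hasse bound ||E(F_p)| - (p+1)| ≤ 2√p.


Affine points = {(3, 6), (3, 17), (6, 4), (6, 19), (7, 9), (7, 14), (8, 2), (8, 21), (10, 0), (11, 4), (11, 19), (12, 11), (12, 12), (14, 1), (14, 22), (15, 8), (15, 15), (17, 11), (17, 12), (18, 9), (18, 14), (20, 3), (20, 20), (21, 9), (21, 14), (22, 7), (22, 16)}; affine count = 27; |E(F_23)| = 28.

Discriminant check: Δ ∝ 4a³ + 27b² = 4·7³ + 27·11² = 4·343 + 27·121 ≡ 16 (mod 23). Nonzero ⇒ E is nonsingular.
For each x ∈ F_23, compute rhs = x³ + 7·x + 11 mod 23, then count y ∈ F_23 with y² ≡ rhs.
  x = 0: rhs = 11, matching y values: none (0 points).
  x = 1: rhs = 19, matching y values: none (0 points).
  x = 2: rhs = 10, matching y values: none (0 points).
  x = 3: rhs = 13, matching y values: 6, 17 (2 points).
  x = 4: rhs = 11, matching y values: none (0 points).
  x = 5: rhs = 10, matching y values: none (0 points).
  x = 6: rhs = 16, matching y values: 4, 19 (2 points).
  x = 7: rhs = 12, matching y values: 9, 14 (2 points).
  x = 8: rhs = 4, matching y values: 2, 21 (2 points).
  x = 9: rhs = 21, matching y values: none (0 points).
  x = 10: rhs = 0, matching y values: 0 (1 points).
  x = 11: rhs = 16, matching y values: 4, 19 (2 points).
  x = 12: rhs = 6, matching y values: 11, 12 (2 points).
  x = 13: rhs = 22, matching y values: none (0 points).
  x = 14: rhs = 1, matching y values: 1, 22 (2 points).
  x = 15: rhs = 18, matching y values: 8, 15 (2 points).
  x = 16: rhs = 10, matching y values: none (0 points).
  x = 17: rhs = 6, matching y values: 11, 12 (2 points).
  x = 18: rhs = 12, matching y values: 9, 14 (2 points).
  x = 19: rhs = 11, matching y values: none (0 points).
  x = 20: rhs = 9, matching y values: 3, 20 (2 points).
  x = 21: rhs = 12, matching y values: 9, 14 (2 points).
  x = 22: rhs = 3, matching y values: 7, 16 (2 points).
Total affine count: 27.
Full point count |E(F_23)| = 27 + 1 = 28.
Hasse bound: |28 − (23+1)| = |4| = 4 ≤ 2√23 ≈ 9.5917 ✓.


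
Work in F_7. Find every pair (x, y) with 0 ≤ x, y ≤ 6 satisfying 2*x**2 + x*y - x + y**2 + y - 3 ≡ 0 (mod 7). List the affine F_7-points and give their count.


Affine F_7-points: {(2, 1), (2, 3), (4, 3), (4, 6), (5, 0), (5, 1), (6, 0)}; count = 7.

For each of the 49 pairs (x, y) ∈ F_7², evaluate f(x, y) mod 7. Record the zeros.
  x = 0: [0↦4, 1↦6, 2↦3, 3↦2, 4↦3, 5↦6, 6↦4]  zeros at y ∈ ∅
  x = 1: [0↦5, 1↦1, 2↦6, 3↦6, 4↦1, 5↦5, 6↦4]  zeros at y ∈ ∅
  x = 2: [0↦3, 1↦0, 2↦6, 3↦0, 4↦3, 5↦1, 6↦1]  zeros at y ∈ {1, 3}
  x = 3: [0↦5, 1↦3, 2↦3, 3↦5, 4↦2, 5↦1, 6↦2]  zeros at y ∈ ∅
  x = 4: [0↦4, 1↦3, 2↦4, 3↦0, 4↦5, 5↦5, 6↦0]  zeros at y ∈ {3, 6}
  x = 5: [0↦0, 1↦0, 2↦2, 3↦6, 4↦5, 5↦6, 6↦2]  zeros at y ∈ {0, 1}
  x = 6: [0↦0, 1↦1, 2↦4, 3↦2, 4↦2, 5↦4, 6↦1]  zeros at y ∈ {0}
Collecting zeros: affine points = {(2, 1), (2, 3), (4, 3), (4, 6), (5, 0), (5, 1), (6, 0)}.
Total count |C(F_7)_aff| = 7.


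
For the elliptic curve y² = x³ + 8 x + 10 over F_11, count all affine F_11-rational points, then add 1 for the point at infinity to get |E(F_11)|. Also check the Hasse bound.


Affine points = {(2, 1), (2, 10), (8, 5), (8, 6), (10, 1), (10, 10)}; affine count = 6; |E(F_11)| = 7.

Discriminant check: Δ ∝ 4a³ + 27b² = 4·8³ + 27·10² = 4·512 + 27·100 ≡ 7 (mod 11). Nonzero ⇒ E is nonsingular.
For each x ∈ F_11, compute rhs = x³ + 8·x + 10 mod 11, then count y ∈ F_11 with y² ≡ rhs.
  x = 0: rhs = 10, matching y values: none (0 points).
  x = 1: rhs = 8, matching y values: none (0 points).
  x = 2: rhs = 1, matching y values: 1, 10 (2 points).
  x = 3: rhs = 6, matching y values: none (0 points).
  x = 4: rhs = 7, matching y values: none (0 points).
  x = 5: rhs = 10, matching y values: none (0 points).
  x = 6: rhs = 10, matching y values: none (0 points).
  x = 7: rhs = 2, matching y values: none (0 points).
  x = 8: rhs = 3, matching y values: 5, 6 (2 points).
  x = 9: rhs = 8, matching y values: none (0 points).
  x = 10: rhs = 1, matching y values: 1, 10 (2 points).
Total affine count: 6.
Full point count |E(F_11)| = 6 + 1 = 7.
Hasse bound: |7 − (11+1)| = |-5| = 5 ≤ 2√11 ≈ 6.6332 ✓.


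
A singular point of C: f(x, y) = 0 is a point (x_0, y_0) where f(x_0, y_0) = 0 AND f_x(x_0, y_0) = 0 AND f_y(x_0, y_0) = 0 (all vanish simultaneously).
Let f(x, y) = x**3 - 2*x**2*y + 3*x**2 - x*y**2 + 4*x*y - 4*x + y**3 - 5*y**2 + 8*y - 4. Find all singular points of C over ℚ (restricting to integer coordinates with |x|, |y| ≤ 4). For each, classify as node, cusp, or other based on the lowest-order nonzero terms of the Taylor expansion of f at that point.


Singular points: {(0, 2)}; classification: node.

Compute partial derivatives:
  f_x = 3*x**2 - 4*x*y + 6*x - y**2 + 4*y - 4.
  f_y = -2*x**2 - 2*x*y + 4*x + 3*y**2 - 10*y + 8.
Scan x_0 ∈ {−4, ..., 4}. For each x_0, f_y(x_0, y) is a polynomial in y; find its integer roots y ∈ {−4, ..., 4}, then test f_x and f at those candidates.
  x = -4: f_y(-4, y) = 3*y**2 - 2*y - 40; vanishes at y ∈ {4}. (-4, 4): f_x = 84 ≠ 0.
  x = -3: f_y(-3, y) = 3*y**2 - 4*y - 22; no integer root y with |y| ≤ 4.
  x = -2: f_y(-2, y) = 3*y**2 - 6*y - 8; no integer root y with |y| ≤ 4.
  x = -1: f_y(-1, y) = 3*y**2 - 8*y + 2; no integer root y with |y| ≤ 4.
  x = 0: f_y(0, y) = 3*y**2 - 10*y + 8; vanishes at y ∈ {2}. (0, 2): f_x = 0, f = 0 — SINGULAR.
  x = 1: f_y(1, y) = 3*y**2 - 12*y + 10; no integer root y with |y| ≤ 4.
  x = 2: f_y(2, y) = 3*y**2 - 14*y + 8; vanishes at y ∈ {4}. (2, 4): f_x = -12 ≠ 0.
  x = 3: f_y(3, y) = 3*y**2 - 16*y + 2; no integer root y with |y| ≤ 4.
  x = 4: f_y(4, y) = 3*y**2 - 18*y - 8; no integer root y with |y| ≤ 4.
Only singular point on the grid: (0, 2).
Classify: substitute x = 0 + u, y = 2 + v and expand: f = u**3 - 2*u**2*v - u**2 - u*v**2 + v**3 + v**2.
No constant or linear terms (consistent with a singular point). Quadratic part: -u**2 + v**2. Cubic part: u**3 - 2*u**2*v - u*v**2 + v**3.
The quadratic part v**2 - u**2 = (v − u)(v + u) splits into two distinct linear factors, so there are two distinct tangent lines y − 2 = ±(x − 0) — this is a node (ordinary double point).
Classification: node.


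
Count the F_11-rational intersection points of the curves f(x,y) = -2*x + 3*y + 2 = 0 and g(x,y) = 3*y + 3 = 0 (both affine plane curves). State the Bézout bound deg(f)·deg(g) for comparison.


Common zeros: {(5, 10)}; count = 1; Bézout bound = 1.

deg(f) = 1, deg(g) = 1, so Bézout bound = 1.
Scan x ∈ F_11. For each x, list the y ∈ F_11 with f(x, y) ≡ 0 and those with g(x, y) ≡ 0 (mod 11); the common zeros in that column are the intersection.
  x = 0: f ≡ 0 at y ∈ {3}; g ≡ 0 at y ∈ {10}; common: ∅.
  x = 1: f ≡ 0 at y ∈ {0}; g ≡ 0 at y ∈ {10}; common: ∅.
  x = 2: f ≡ 0 at y ∈ {8}; g ≡ 0 at y ∈ {10}; common: ∅.
  x = 3: f ≡ 0 at y ∈ {5}; g ≡ 0 at y ∈ {10}; common: ∅.
  x = 4: f ≡ 0 at y ∈ {2}; g ≡ 0 at y ∈ {10}; common: ∅.
  x = 5: f ≡ 0 at y ∈ {10}; g ≡ 0 at y ∈ {10}; common: {10}.
  x = 6: f ≡ 0 at y ∈ {7}; g ≡ 0 at y ∈ {10}; common: ∅.
  x = 7: f ≡ 0 at y ∈ {4}; g ≡ 0 at y ∈ {10}; common: ∅.
  x = 8: f ≡ 0 at y ∈ {1}; g ≡ 0 at y ∈ {10}; common: ∅.
  x = 9: f ≡ 0 at y ∈ {9}; g ≡ 0 at y ∈ {10}; common: ∅.
  x = 10: f ≡ 0 at y ∈ {6}; g ≡ 0 at y ∈ {10}; common: ∅.
Collecting: common zeros = {(5, 10)}, so the count is 1.
Comparison with the Bézout bound: 1 ≤ 1 = deg(f)·deg(g), as expected for curves with no common component (the bound is attained).


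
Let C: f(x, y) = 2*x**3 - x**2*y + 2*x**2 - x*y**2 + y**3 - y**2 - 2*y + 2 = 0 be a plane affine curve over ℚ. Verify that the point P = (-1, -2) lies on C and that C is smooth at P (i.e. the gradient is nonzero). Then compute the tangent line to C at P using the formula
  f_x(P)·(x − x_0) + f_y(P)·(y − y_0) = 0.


Tangent line at P: -6*x + 9*y + 12 = 0.

Step 1: f(-1, -2) = 0, so P lies on C.
Step 2: partial derivatives
  f_x(x, y) = 6*x**2 - 2*x*y + 4*x - y**2, f_y(x, y) = -x**2 - 2*x*y + 3*y**2 - 2*y - 2.
  f_x(P) = -6, f_y(P) = 9 (gradient nonzero, so P is smooth).
Step 3: tangent line at P: -6·(x − -1) + 9·(y − -2) = 0.
Expanding: -6*x + 9*y + 12 = 0.


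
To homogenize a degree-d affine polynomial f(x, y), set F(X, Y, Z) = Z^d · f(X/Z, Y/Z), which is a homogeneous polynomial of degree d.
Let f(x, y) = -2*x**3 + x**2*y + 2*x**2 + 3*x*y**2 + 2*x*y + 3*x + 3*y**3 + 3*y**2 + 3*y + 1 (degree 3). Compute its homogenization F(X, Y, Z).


F(X, Y, Z) = -2*X**3 + X**2*Y + 2*X**2*Z + 3*X*Y**2 + 2*X*Y*Z + 3*X*Z**2 + 3*Y**3 + 3*Y**2*Z + 3*Y*Z**2 + Z**3

deg(f) = 3.
Substitute x = X/Z, y = Y/Z into f, then multiply by Z^3.
  monomial -2·x^3·y^0 ↦ -2·X^3·Y^0·Z^0.
  monomial 1·x^2·y^1 ↦ 1·X^2·Y^1·Z^0.
  monomial 2·x^2·y^0 ↦ 2·X^2·Y^0·Z^1.
  monomial 3·x^1·y^2 ↦ 3·X^1·Y^2·Z^0.
  monomial 2·x^1·y^1 ↦ 2·X^1·Y^1·Z^1.
  monomial 3·x^1·y^0 ↦ 3·X^1·Y^0·Z^2.
  monomial 3·x^0·y^3 ↦ 3·X^0·Y^3·Z^0.
  monomial 3·x^0·y^2 ↦ 3·X^0·Y^2·Z^1.
  monomial 3·x^0·y^1 ↦ 3·X^0·Y^1·Z^2.
  monomial 1·x^0·y^0 ↦ 1·X^0·Y^0·Z^3.
Collecting: F(X, Y, Z) = -2*X**3 + X**2*Y + 2*X**2*Z + 3*X*Y**2 + 2*X*Y*Z + 3*X*Z**2 + 3*Y**3 + 3*Y**2*Z + 3*Y*Z**2 + Z**3.


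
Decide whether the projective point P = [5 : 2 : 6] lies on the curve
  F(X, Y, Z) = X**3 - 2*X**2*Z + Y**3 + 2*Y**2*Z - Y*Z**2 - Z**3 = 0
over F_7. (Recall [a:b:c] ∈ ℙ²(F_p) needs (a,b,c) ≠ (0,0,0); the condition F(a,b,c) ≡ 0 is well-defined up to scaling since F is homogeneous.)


F(5,2,6) ≡ 6 (mod 7); P is NOT on the curve.

Evaluate F(5, 2, 6) term-by-term (mod 7).
  X**3 ↦ 1·125·1·1 = 125
  -2*X**2*Z ↦ -2·25·1·6 = -300
  Y**3 ↦ 1·1·8·1 = 8
  2*Y**2*Z ↦ 2·1·4·6 = 48
  -Y*Z**2 ↦ -1·1·2·36 = -72
  -Z**3 ↦ -1·1·1·216 = -216
Sum: F(5, 2, 6) = (125) + (-300) + (8) + (48) + (-72) + (-216) = -407.
Reducing mod 7: -407 ≡ 6 (mod 7).
Since F(a, b, c) ≡ 6 ≠ 0 (mod 7), P does NOT lie on the curve.


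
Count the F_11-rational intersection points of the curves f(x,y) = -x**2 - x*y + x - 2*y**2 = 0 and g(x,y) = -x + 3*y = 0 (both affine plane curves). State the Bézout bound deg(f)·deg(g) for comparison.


Common zeros: {(0, 0), (3, 1)}; count = 2; Bézout bound = 2.

deg(f) = 2, deg(g) = 1, so Bézout bound = 2.
Scan x ∈ F_11. For each x, list the y ∈ F_11 with f(x, y) ≡ 0 and those with g(x, y) ≡ 0 (mod 11); the common zeros in that column are the intersection.
  x = 0: f ≡ 0 at y ∈ {0}; g ≡ 0 at y ∈ {0}; common: {0}.
  x = 1: f ≡ 0 at y ∈ {0, 5}; g ≡ 0 at y ∈ {4}; common: ∅.
  x = 2: f ≡ 0 at y ∈ ∅; g ≡ 0 at y ∈ {8}; common: ∅.
  x = 3: f ≡ 0 at y ∈ {1, 3}; g ≡ 0 at y ∈ {1}; common: {1}.
  x = 4: f ≡ 0 at y ∈ ∅; g ≡ 0 at y ∈ {5}; common: ∅.
  x = 5: f ≡ 0 at y ∈ ∅; g ≡ 0 at y ∈ {9}; common: ∅.
  x = 6: f ≡ 0 at y ∈ {3, 5}; g ≡ 0 at y ∈ {2}; common: ∅.
  x = 7: f ≡ 0 at y ∈ ∅; g ≡ 0 at y ∈ {6}; common: ∅.
  x = 8: f ≡ 0 at y ∈ {1, 6}; g ≡ 0 at y ∈ {10}; common: ∅.
  x = 9: f ≡ 0 at y ∈ {6}; g ≡ 0 at y ∈ {3}; common: ∅.
  x = 10: f ≡ 0 at y ∈ ∅; g ≡ 0 at y ∈ {7}; common: ∅.
Collecting: common zeros = {(0, 0), (3, 1)}, so the count is 2.
Comparison with the Bézout bound: 2 ≤ 2 = deg(f)·deg(g), as expected for curves with no common component (the bound is attained).


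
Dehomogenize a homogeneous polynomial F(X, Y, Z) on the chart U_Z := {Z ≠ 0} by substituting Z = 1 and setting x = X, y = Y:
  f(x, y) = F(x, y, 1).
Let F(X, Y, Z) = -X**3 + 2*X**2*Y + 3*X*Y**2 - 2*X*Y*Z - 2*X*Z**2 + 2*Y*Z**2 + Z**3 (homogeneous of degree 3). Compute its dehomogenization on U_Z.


f(x, y) = -x**3 + 2*x**2*y + 3*x*y**2 - 2*x*y - 2*x + 2*y + 1

On U_Z we set Z = 1. Each monomial c·X^i·Y^j·Z^k in F becomes c·x^i·y^j·1^k = c·x^i·y^j.
Substituting Z = 1: F(X, Y, 1) = -x**3 + 2*x**2*y + 3*x*y**2 - 2*x*y - 2*x + 2*y + 1.
Note: deg(f) ≤ deg(F) = 3; strict inequality happens when F is divisible by Z (lost terms).


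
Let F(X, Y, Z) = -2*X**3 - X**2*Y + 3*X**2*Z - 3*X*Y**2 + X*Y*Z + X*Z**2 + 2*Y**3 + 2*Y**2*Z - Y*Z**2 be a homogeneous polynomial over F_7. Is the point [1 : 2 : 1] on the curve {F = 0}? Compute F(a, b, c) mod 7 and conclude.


F(1,2,1) ≡ 5 (mod 7); P is NOT on the curve.

Evaluate F(1, 2, 1) term-by-term (mod 7).
  -2*X**3 ↦ -2·1·1·1 = -2
  -X**2*Y ↦ -1·1·2·1 = -2
  3*X**2*Z ↦ 3·1·1·1 = 3
  -3*X*Y**2 ↦ -3·1·4·1 = -12
  X*Y*Z ↦ 1·1·2·1 = 2
  X*Z**2 ↦ 1·1·1·1 = 1
  2*Y**3 ↦ 2·1·8·1 = 16
  2*Y**2*Z ↦ 2·1·4·1 = 8
  -Y*Z**2 ↦ -1·1·2·1 = -2
Sum: F(1, 2, 1) = (-2) + (-2) + (3) + (-12) + (2) + (1) + (16) + (8) + (-2) = 12.
Reducing mod 7: 12 ≡ 5 (mod 7).
Since F(a, b, c) ≡ 5 ≠ 0 (mod 7), P does NOT lie on the curve.


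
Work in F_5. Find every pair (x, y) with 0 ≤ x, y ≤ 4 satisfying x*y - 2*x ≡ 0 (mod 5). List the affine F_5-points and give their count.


Affine F_5-points: {(0, 0), (0, 1), (0, 2), (0, 3), (0, 4), (1, 2), (2, 2), (3, 2), (4, 2)}; count = 9.

For each of the 25 pairs (x, y) ∈ F_5², evaluate f(x, y) mod 5. Record the zeros.
  x = 0: [0↦0, 1↦0, 2↦0, 3↦0, 4↦0]  zeros at y ∈ {0, 1, 2, 3, 4}
  x = 1: [0↦3, 1↦4, 2↦0, 3↦1, 4↦2]  zeros at y ∈ {2}
  x = 2: [0↦1, 1↦3, 2↦0, 3↦2, 4↦4]  zeros at y ∈ {2}
  x = 3: [0↦4, 1↦2, 2↦0, 3↦3, 4↦1]  zeros at y ∈ {2}
  x = 4: [0↦2, 1↦1, 2↦0, 3↦4, 4↦3]  zeros at y ∈ {2}
Collecting zeros: affine points = {(0, 0), (0, 1), (0, 2), (0, 3), (0, 4), (1, 2), (2, 2), (3, 2), (4, 2)}.
Total count |C(F_5)_aff| = 9.


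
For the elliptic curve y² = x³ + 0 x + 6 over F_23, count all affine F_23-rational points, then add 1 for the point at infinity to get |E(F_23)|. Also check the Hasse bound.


Affine points = {(0, 11), (0, 12), (4, 1), (4, 22), (5, 4), (5, 19), (7, 2), (7, 21), (8, 9), (8, 14), (11, 7), (11, 16), (12, 3), (12, 20), (13, 8), (13, 15), (14, 6), (14, 17), (15, 0), (16, 10), (16, 13), (20, 5), (20, 18)}; affine count = 23; |E(F_23)| = 24.

Discriminant check: Δ ∝ 4a³ + 27b² = 4·0³ + 27·6² = 4·0 + 27·36 ≡ 6 (mod 23). Nonzero ⇒ E is nonsingular.
For each x ∈ F_23, compute rhs = x³ + 0·x + 6 mod 23, then count y ∈ F_23 with y² ≡ rhs.
  x = 0: rhs = 6, matching y values: 11, 12 (2 points).
  x = 1: rhs = 7, matching y values: none (0 points).
  x = 2: rhs = 14, matching y values: none (0 points).
  x = 3: rhs = 10, matching y values: none (0 points).
  x = 4: rhs = 1, matching y values: 1, 22 (2 points).
  x = 5: rhs = 16, matching y values: 4, 19 (2 points).
  x = 6: rhs = 15, matching y values: none (0 points).
  x = 7: rhs = 4, matching y values: 2, 21 (2 points).
  x = 8: rhs = 12, matching y values: 9, 14 (2 points).
  x = 9: rhs = 22, matching y values: none (0 points).
  x = 10: rhs = 17, matching y values: none (0 points).
  x = 11: rhs = 3, matching y values: 7, 16 (2 points).
  x = 12: rhs = 9, matching y values: 3, 20 (2 points).
  x = 13: rhs = 18, matching y values: 8, 15 (2 points).
  x = 14: rhs = 13, matching y values: 6, 17 (2 points).
  x = 15: rhs = 0, matching y values: 0 (1 points).
  x = 16: rhs = 8, matching y values: 10, 13 (2 points).
  x = 17: rhs = 20, matching y values: none (0 points).
  x = 18: rhs = 19, matching y values: none (0 points).
  x = 19: rhs = 11, matching y values: none (0 points).
  x = 20: rhs = 2, matching y values: 5, 18 (2 points).
  x = 21: rhs = 21, matching y values: none (0 points).
  x = 22: rhs = 5, matching y values: none (0 points).
Total affine count: 23.
Full point count |E(F_23)| = 23 + 1 = 24.
Hasse bound: |24 − (23+1)| = |0| = 0 ≤ 2√23 ≈ 9.5917 ✓.


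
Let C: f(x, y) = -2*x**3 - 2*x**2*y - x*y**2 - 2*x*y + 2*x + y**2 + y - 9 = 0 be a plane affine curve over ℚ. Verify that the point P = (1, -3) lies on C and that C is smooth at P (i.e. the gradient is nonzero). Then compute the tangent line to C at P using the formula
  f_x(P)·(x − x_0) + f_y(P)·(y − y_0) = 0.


Tangent line at P: 5*x - 3*y - 14 = 0.

Step 1: f(1, -3) = 0, so P lies on C.
Step 2: partial derivatives
  f_x(x, y) = -6*x**2 - 4*x*y - y**2 - 2*y + 2, f_y(x, y) = -2*x**2 - 2*x*y - 2*x + 2*y + 1.
  f_x(P) = 5, f_y(P) = -3 (gradient nonzero, so P is smooth).
Step 3: tangent line at P: 5·(x − 1) + -3·(y − -3) = 0.
Expanding: 5*x - 3*y - 14 = 0.


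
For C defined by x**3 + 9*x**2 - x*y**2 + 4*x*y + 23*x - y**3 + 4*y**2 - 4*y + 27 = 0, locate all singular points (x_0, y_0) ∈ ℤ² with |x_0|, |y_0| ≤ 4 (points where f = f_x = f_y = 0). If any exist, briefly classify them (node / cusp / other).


Singular points: {(-3, 2)}; classification: cusp.

Compute partial derivatives:
  f_x = 3*x**2 + 18*x - y**2 + 4*y + 23.
  f_y = -2*x*y + 4*x - 3*y**2 + 8*y - 4.
Scan x_0 ∈ {−4, ..., 4}. For each x_0, f_y(x_0, y) is a polynomial in y; find its integer roots y ∈ {−4, ..., 4}, then test f_x and f at those candidates.
  x = -4: f_y(-4, y) = -3*y**2 + 16*y - 20; vanishes at y ∈ {2}. (-4, 2): f_x = 3 ≠ 0.
  x = -3: f_y(-3, y) = -3*y**2 + 14*y - 16; vanishes at y ∈ {2}. (-3, 2): f_x = 0, f = 0 — SINGULAR.
  x = -2: f_y(-2, y) = -3*y**2 + 12*y - 12; vanishes at y ∈ {2}. (-2, 2): f_x = 3 ≠ 0.
  x = -1: f_y(-1, y) = -3*y**2 + 10*y - 8; vanishes at y ∈ {2}. (-1, 2): f_x = 12 ≠ 0.
  x = 0: f_y(0, y) = -3*y**2 + 8*y - 4; vanishes at y ∈ {2}. (0, 2): f_x = 27 ≠ 0.
  x = 1: f_y(1, y) = -3*y**2 + 6*y; vanishes at y ∈ {0, 2}. (1, 0): f_x = 44 ≠ 0; (1, 2): f_x = 48 ≠ 0.
  x = 2: f_y(2, y) = -3*y**2 + 4*y + 4; vanishes at y ∈ {2}. (2, 2): f_x = 75 ≠ 0.
  x = 3: f_y(3, y) = -3*y**2 + 2*y + 8; vanishes at y ∈ {2}. (3, 2): f_x = 108 ≠ 0.
  x = 4: f_y(4, y) = 12 - 3*y**2; vanishes at y ∈ {-2, 2}. (4, -2): f_x = 131 ≠ 0; (4, 2): f_x = 147 ≠ 0.
Only singular point on the grid: (-3, 2).
Classify: substitute x = -3 + u, y = 2 + v and expand: f = u**3 - u*v**2 - v**3 + v**2.
No constant or linear terms (consistent with a singular point). Quadratic part: v**2. Cubic part: u**3 - u*v**2 - v**3.
The quadratic part v**2 is a perfect square, so there is a single (double) tangent line v = 0, i.e. y = 2. Restricting the cubic part to that line (v = 0) leaves u**3 ≠ 0, so f is not divisible by v and the branch is v² ≈ -u**3 to lowest order — this is a cusp.
Classification: cusp.


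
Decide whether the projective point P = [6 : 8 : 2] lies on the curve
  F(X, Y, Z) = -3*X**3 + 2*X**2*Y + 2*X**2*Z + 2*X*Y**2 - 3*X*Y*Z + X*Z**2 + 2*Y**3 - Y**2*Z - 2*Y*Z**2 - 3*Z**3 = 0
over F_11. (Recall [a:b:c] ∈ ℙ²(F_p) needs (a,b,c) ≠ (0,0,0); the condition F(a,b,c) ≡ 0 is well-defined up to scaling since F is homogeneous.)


F(6,8,2) ≡ 9 (mod 11); P is NOT on the curve.

Evaluate F(6, 8, 2) term-by-term (mod 11).
  -3*X**3 ↦ -3·216·1·1 = -648
  2*X**2*Y ↦ 2·36·8·1 = 576
  2*X**2*Z ↦ 2·36·1·2 = 144
  2*X*Y**2 ↦ 2·6·64·1 = 768
  -3*X*Y*Z ↦ -3·6·8·2 = -288
  X*Z**2 ↦ 1·6·1·4 = 24
  2*Y**3 ↦ 2·1·512·1 = 1024
  -Y**2*Z ↦ -1·1·64·2 = -128
  -2*Y*Z**2 ↦ -2·1·8·4 = -64
  -3*Z**3 ↦ -3·1·1·8 = -24
Sum: F(6, 8, 2) = (-648) + (576) + (144) + (768) + (-288) + (24) + (1024) + (-128) + (-64) + (-24) = 1384.
Reducing mod 11: 1384 ≡ 9 (mod 11).
Since F(a, b, c) ≡ 9 ≠ 0 (mod 11), P does NOT lie on the curve.


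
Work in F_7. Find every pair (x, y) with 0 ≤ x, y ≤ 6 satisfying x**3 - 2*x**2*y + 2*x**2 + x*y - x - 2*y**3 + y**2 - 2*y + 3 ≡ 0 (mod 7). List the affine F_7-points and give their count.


Affine F_7-points: {(0, 1), (1, 3), (1, 4), (2, 6), (4, 5), (5, 5), (6, 5)}; count = 7.

For each of the 49 pairs (x, y) ∈ F_7², evaluate f(x, y) mod 7. Record the zeros.
  x = 0: [0↦3, 1↦0, 2↦1, 3↦1, 4↦2, 5↦6, 6↦1]  zeros at y ∈ {1}
  x = 1: [0↦5, 1↦1, 2↦1, 3↦0, 4↦0, 5↦3, 6↦4]  zeros at y ∈ {3, 4}
  x = 2: [0↦3, 1↦1, 2↦3, 3↦4, 4↦6, 5↦4, 6↦0]  zeros at y ∈ {6}
  x = 3: [0↦3, 1↦6, 2↦6, 3↦5, 4↦5, 5↦1, 6↦2]  zeros at y ∈ ∅
  x = 4: [0↦4, 1↦1, 2↦2, 3↦2, 4↦3, 5↦0, 6↦2]  zeros at y ∈ {5}
  x = 5: [0↦5, 1↦6, 2↦4, 3↦1, 4↦6, 5↦0, 6↦6]  zeros at y ∈ {5}
  x = 6: [0↦5, 1↦6, 2↦4, 3↦1, 4↦6, 5↦0, 6↦6]  zeros at y ∈ {5}
Collecting zeros: affine points = {(0, 1), (1, 3), (1, 4), (2, 6), (4, 5), (5, 5), (6, 5)}.
Total count |C(F_7)_aff| = 7.


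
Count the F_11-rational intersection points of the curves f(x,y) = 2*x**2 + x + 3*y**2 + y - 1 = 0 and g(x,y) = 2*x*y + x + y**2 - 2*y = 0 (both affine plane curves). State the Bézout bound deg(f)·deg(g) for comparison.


Common zeros: {(3, 8), (3, 10)}; count = 2; Bézout bound = 4.

deg(f) = 2, deg(g) = 2, so Bézout bound = 4.
Scan x ∈ F_11. For each x, list the y ∈ F_11 with f(x, y) ≡ 0 and those with g(x, y) ≡ 0 (mod 11); the common zeros in that column are the intersection.
  x = 0: f ≡ 0 at y ∈ ∅; g ≡ 0 at y ∈ {0, 2}; common: ∅.
  x = 1: f ≡ 0 at y ∈ ∅; g ≡ 0 at y ∈ ∅; common: ∅.
  x = 2: f ≡ 0 at y ∈ {8, 10}; g ≡ 0 at y ∈ ∅; common: ∅.
  x = 3: f ≡ 0 at y ∈ {8, 10}; g ≡ 0 at y ∈ {8, 10}; common: {8, 10}.
  x = 4: f ≡ 0 at y ∈ ∅; g ≡ 0 at y ∈ {1, 4}; common: ∅.
  x = 5: f ≡ 0 at y ∈ ∅; g ≡ 0 at y ∈ {7}; common: ∅.
  x = 6: f ≡ 0 at y ∈ {0, 7}; g ≡ 0 at y ∈ ∅; common: ∅.
  x = 7: f ≡ 0 at y ∈ ∅; g ≡ 0 at y ∈ ∅; common: ∅.
  x = 8: f ≡ 0 at y ∈ {3, 4}; g ≡ 0 at y ∈ ∅; common: ∅.
  x = 9: f ≡ 0 at y ∈ ∅; g ≡ 0 at y ∈ {3}; common: ∅.
  x = 10: f ≡ 0 at y ∈ {0, 7}; g ≡ 0 at y ∈ {6, 9}; common: ∅.
Collecting: common zeros = {(3, 8), (3, 10)}, so the count is 2.
Comparison with the Bézout bound: 2 ≤ 4 = deg(f)·deg(g), as expected for curves with no common component (the affine F_11-count falls short of the bound because intersections may lie at infinity, over extension fields, or carry multiplicity).


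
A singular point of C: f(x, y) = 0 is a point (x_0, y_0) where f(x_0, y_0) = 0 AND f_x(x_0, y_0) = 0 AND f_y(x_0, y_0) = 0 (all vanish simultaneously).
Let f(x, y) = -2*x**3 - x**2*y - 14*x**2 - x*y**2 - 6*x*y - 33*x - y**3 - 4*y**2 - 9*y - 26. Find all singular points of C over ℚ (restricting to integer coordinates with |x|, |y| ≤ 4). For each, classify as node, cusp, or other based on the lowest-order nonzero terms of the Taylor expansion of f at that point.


Singular points: {(-2, -1)}; classification: node.

Compute partial derivatives:
  f_x = -6*x**2 - 2*x*y - 28*x - y**2 - 6*y - 33.
  f_y = -x**2 - 2*x*y - 6*x - 3*y**2 - 8*y - 9.
Scan x_0 ∈ {−4, ..., 4}. For each x_0, f_y(x_0, y) is a polynomial in y; find its integer roots y ∈ {−4, ..., 4}, then test f_x and f at those candidates.
  x = -4: f_y(-4, y) = -3*y**2 - 1; no integer root y with |y| ≤ 4.
  x = -3: f_y(-3, y) = -3*y**2 - 2*y; vanishes at y ∈ {0}. (-3, 0): f_x = -3 ≠ 0.
  x = -2: f_y(-2, y) = -3*y**2 - 4*y - 1; vanishes at y ∈ {-1}. (-2, -1): f_x = 0, f = 0 — SINGULAR.
  x = -1: f_y(-1, y) = -3*y**2 - 6*y - 4; no integer root y with |y| ≤ 4.
  x = 0: f_y(0, y) = -3*y**2 - 8*y - 9; no integer root y with |y| ≤ 4.
  x = 1: f_y(1, y) = -3*y**2 - 10*y - 16; no integer root y with |y| ≤ 4.
  x = 2: f_y(2, y) = -3*y**2 - 12*y - 25; no integer root y with |y| ≤ 4.
  x = 3: f_y(3, y) = -3*y**2 - 14*y - 36; no integer root y with |y| ≤ 4.
  x = 4: f_y(4, y) = -3*y**2 - 16*y - 49; no integer root y with |y| ≤ 4.
Only singular point on the grid: (-2, -1).
Classify: substitute x = -2 + u, y = -1 + v and expand: f = -2*u**3 - u**2*v - u**2 - u*v**2 - v**3 + v**2.
No constant or linear terms (consistent with a singular point). Quadratic part: -u**2 + v**2. Cubic part: -2*u**3 - u**2*v - u*v**2 - v**3.
The quadratic part v**2 - u**2 = (v − u)(v + u) splits into two distinct linear factors, so there are two distinct tangent lines y − -1 = ±(x − -2) — this is a node (ordinary double point).
Classification: node.


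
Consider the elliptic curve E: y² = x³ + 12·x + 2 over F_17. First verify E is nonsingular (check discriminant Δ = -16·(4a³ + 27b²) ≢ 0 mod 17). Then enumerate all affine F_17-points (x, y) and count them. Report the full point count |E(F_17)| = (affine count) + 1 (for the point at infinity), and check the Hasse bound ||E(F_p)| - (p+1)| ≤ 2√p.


Affine points = {(0, 6), (0, 11), (1, 7), (1, 10), (2, 0), (5, 0), (6, 1), (6, 16), (7, 2), (7, 15), (8, 7), (8, 10), (10, 0), (12, 2), (12, 15), (13, 3), (13, 14), (15, 2), (15, 15)}; affine count = 19; |E(F_17)| = 20.

Discriminant check: Δ ∝ 4a³ + 27b² = 4·12³ + 27·2² = 4·1728 + 27·4 ≡ 16 (mod 17). Nonzero ⇒ E is nonsingular.
For each x ∈ F_17, compute rhs = x³ + 12·x + 2 mod 17, then count y ∈ F_17 with y² ≡ rhs.
  x = 0: rhs = 2, matching y values: 6, 11 (2 points).
  x = 1: rhs = 15, matching y values: 7, 10 (2 points).
  x = 2: rhs = 0, matching y values: 0 (1 points).
  x = 3: rhs = 14, matching y values: none (0 points).
  x = 4: rhs = 12, matching y values: none (0 points).
  x = 5: rhs = 0, matching y values: 0 (1 points).
  x = 6: rhs = 1, matching y values: 1, 16 (2 points).
  x = 7: rhs = 4, matching y values: 2, 15 (2 points).
  x = 8: rhs = 15, matching y values: 7, 10 (2 points).
  x = 9: rhs = 6, matching y values: none (0 points).
  x = 10: rhs = 0, matching y values: 0 (1 points).
  x = 11: rhs = 3, matching y values: none (0 points).
  x = 12: rhs = 4, matching y values: 2, 15 (2 points).
  x = 13: rhs = 9, matching y values: 3, 14 (2 points).
  x = 14: rhs = 7, matching y values: none (0 points).
  x = 15: rhs = 4, matching y values: 2, 15 (2 points).
  x = 16: rhs = 6, matching y values: none (0 points).
Total affine count: 19.
Full point count |E(F_17)| = 19 + 1 = 20.
Hasse bound: |20 − (17+1)| = |2| = 2 ≤ 2√17 ≈ 8.2462 ✓.


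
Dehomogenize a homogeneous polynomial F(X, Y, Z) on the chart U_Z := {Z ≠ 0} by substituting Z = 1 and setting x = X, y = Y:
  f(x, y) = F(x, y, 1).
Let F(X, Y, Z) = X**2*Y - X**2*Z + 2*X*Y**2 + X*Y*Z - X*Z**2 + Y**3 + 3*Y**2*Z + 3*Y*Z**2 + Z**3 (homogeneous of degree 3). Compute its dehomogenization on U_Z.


f(x, y) = x**2*y - x**2 + 2*x*y**2 + x*y - x + y**3 + 3*y**2 + 3*y + 1

On U_Z we set Z = 1. Each monomial c·X^i·Y^j·Z^k in F becomes c·x^i·y^j·1^k = c·x^i·y^j.
Substituting Z = 1: F(X, Y, 1) = x**2*y - x**2 + 2*x*y**2 + x*y - x + y**3 + 3*y**2 + 3*y + 1.
Note: deg(f) ≤ deg(F) = 3; strict inequality happens when F is divisible by Z (lost terms).


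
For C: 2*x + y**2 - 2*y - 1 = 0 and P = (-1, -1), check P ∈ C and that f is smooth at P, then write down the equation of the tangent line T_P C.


Tangent line at P: 2*x - 4*y - 2 = 0.

Step 1: f(-1, -1) = 0, so P lies on C.
Step 2: partial derivatives
  f_x(x, y) = 2, f_y(x, y) = 2*y - 2.
  f_x(P) = 2, f_y(P) = -4 (gradient nonzero, so P is smooth).
Step 3: tangent line at P: 2·(x − -1) + -4·(y − -1) = 0.
Expanding: 2*x - 4*y - 2 = 0.


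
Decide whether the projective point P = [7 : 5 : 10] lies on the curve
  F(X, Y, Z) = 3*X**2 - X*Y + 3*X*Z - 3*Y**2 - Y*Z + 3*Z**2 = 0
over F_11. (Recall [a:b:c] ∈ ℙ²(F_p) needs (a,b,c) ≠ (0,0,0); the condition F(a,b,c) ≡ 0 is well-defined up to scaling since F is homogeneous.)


F(7,5,10) ≡ 2 (mod 11); P is NOT on the curve.

Evaluate F(7, 5, 10) term-by-term (mod 11).
  3*X**2 ↦ 3·49·1·1 = 147
  -X*Y ↦ -1·7·5·1 = -35
  3*X*Z ↦ 3·7·1·10 = 210
  -3*Y**2 ↦ -3·1·25·1 = -75
  -Y*Z ↦ -1·1·5·10 = -50
  3*Z**2 ↦ 3·1·1·100 = 300
Sum: F(7, 5, 10) = (147) + (-35) + (210) + (-75) + (-50) + (300) = 497.
Reducing mod 11: 497 ≡ 2 (mod 11).
Since F(a, b, c) ≡ 2 ≠ 0 (mod 11), P does NOT lie on the curve.


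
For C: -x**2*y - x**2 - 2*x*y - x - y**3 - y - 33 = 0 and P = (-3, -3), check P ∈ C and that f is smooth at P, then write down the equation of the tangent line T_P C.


Tangent line at P: -7*x - 31*y - 114 = 0.

Step 1: f(-3, -3) = 0, so P lies on C.
Step 2: partial derivatives
  f_x(x, y) = -2*x*y - 2*x - 2*y - 1, f_y(x, y) = -x**2 - 2*x - 3*y**2 - 1.
  f_x(P) = -7, f_y(P) = -31 (gradient nonzero, so P is smooth).
Step 3: tangent line at P: -7·(x − -3) + -31·(y − -3) = 0.
Expanding: -7*x - 31*y - 114 = 0.


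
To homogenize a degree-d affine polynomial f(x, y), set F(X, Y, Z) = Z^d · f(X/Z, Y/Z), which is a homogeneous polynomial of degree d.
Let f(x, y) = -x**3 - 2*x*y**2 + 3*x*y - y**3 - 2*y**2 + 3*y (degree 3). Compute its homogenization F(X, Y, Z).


F(X, Y, Z) = -X**3 - 2*X*Y**2 + 3*X*Y*Z - Y**3 - 2*Y**2*Z + 3*Y*Z**2

deg(f) = 3.
Substitute x = X/Z, y = Y/Z into f, then multiply by Z^3.
  monomial -1·x^3·y^0 ↦ -1·X^3·Y^0·Z^0.
  monomial -2·x^1·y^2 ↦ -2·X^1·Y^2·Z^0.
  monomial 3·x^1·y^1 ↦ 3·X^1·Y^1·Z^1.
  monomial -1·x^0·y^3 ↦ -1·X^0·Y^3·Z^0.
  monomial -2·x^0·y^2 ↦ -2·X^0·Y^2·Z^1.
  monomial 3·x^0·y^1 ↦ 3·X^0·Y^1·Z^2.
Collecting: F(X, Y, Z) = -X**3 - 2*X*Y**2 + 3*X*Y*Z - Y**3 - 2*Y**2*Z + 3*Y*Z**2.


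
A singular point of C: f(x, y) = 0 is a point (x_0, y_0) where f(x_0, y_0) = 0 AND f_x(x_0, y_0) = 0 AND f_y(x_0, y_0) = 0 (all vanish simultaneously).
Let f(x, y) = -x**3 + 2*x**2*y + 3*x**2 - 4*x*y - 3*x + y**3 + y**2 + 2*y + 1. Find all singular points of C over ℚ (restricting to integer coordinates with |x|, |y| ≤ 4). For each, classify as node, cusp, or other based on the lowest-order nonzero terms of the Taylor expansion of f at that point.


Singular points: {(1, 0)}; classification: cusp.

Compute partial derivatives:
  f_x = -3*x**2 + 4*x*y + 6*x - 4*y - 3.
  f_y = 2*x**2 - 4*x + 3*y**2 + 2*y + 2.
Scan x_0 ∈ {−4, ..., 4}. For each x_0, f_y(x_0, y) is a polynomial in y; find its integer roots y ∈ {−4, ..., 4}, then test f_x and f at those candidates.
  x = -4: f_y(-4, y) = 3*y**2 + 2*y + 50; no integer root y with |y| ≤ 4.
  x = -3: f_y(-3, y) = 3*y**2 + 2*y + 32; no integer root y with |y| ≤ 4.
  x = -2: f_y(-2, y) = 3*y**2 + 2*y + 18; no integer root y with |y| ≤ 4.
  x = -1: f_y(-1, y) = 3*y**2 + 2*y + 8; no integer root y with |y| ≤ 4.
  x = 0: f_y(0, y) = 3*y**2 + 2*y + 2; no integer root y with |y| ≤ 4.
  x = 1: f_y(1, y) = 3*y**2 + 2*y; vanishes at y ∈ {0}. (1, 0): f_x = 0, f = 0 — SINGULAR.
  x = 2: f_y(2, y) = 3*y**2 + 2*y + 2; no integer root y with |y| ≤ 4.
  x = 3: f_y(3, y) = 3*y**2 + 2*y + 8; no integer root y with |y| ≤ 4.
  x = 4: f_y(4, y) = 3*y**2 + 2*y + 18; no integer root y with |y| ≤ 4.
Only singular point on the grid: (1, 0).
Classify: substitute x = 1 + u, y = 0 + v and expand: f = -u**3 + 2*u**2*v + v**3 + v**2.
No constant or linear terms (consistent with a singular point). Quadratic part: v**2. Cubic part: -u**3 + 2*u**2*v + v**3.
The quadratic part v**2 is a perfect square, so there is a single (double) tangent line v = 0, i.e. y = 0. Restricting the cubic part to that line (v = 0) leaves -u**3 ≠ 0, so f is not divisible by v and the branch is v² ≈ u**3 to lowest order — this is a cusp.
Classification: cusp.


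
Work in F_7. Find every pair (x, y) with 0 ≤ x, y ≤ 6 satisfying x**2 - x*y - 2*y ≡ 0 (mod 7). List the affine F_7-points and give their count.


Affine F_7-points: {(0, 0), (1, 5), (2, 1), (3, 6), (4, 5), (6, 1)}; count = 6.

For each of the 49 pairs (x, y) ∈ F_7², evaluate f(x, y) mod 7. Record the zeros.
  x = 0: [0↦0, 1↦5, 2↦3, 3↦1, 4↦6, 5↦4, 6↦2]  zeros at y ∈ {0}
  x = 1: [0↦1, 1↦5, 2↦2, 3↦6, 4↦3, 5↦0, 6↦4]  zeros at y ∈ {5}
  x = 2: [0↦4, 1↦0, 2↦3, 3↦6, 4↦2, 5↦5, 6↦1]  zeros at y ∈ {1}
  x = 3: [0↦2, 1↦4, 2↦6, 3↦1, 4↦3, 5↦5, 6↦0]  zeros at y ∈ {6}
  x = 4: [0↦2, 1↦3, 2↦4, 3↦5, 4↦6, 5↦0, 6↦1]  zeros at y ∈ {5}
  x = 5: [0↦4, 1↦4, 2↦4, 3↦4, 4↦4, 5↦4, 6↦4]  zeros at y ∈ ∅
  x = 6: [0↦1, 1↦0, 2↦6, 3↦5, 4↦4, 5↦3, 6↦2]  zeros at y ∈ {1}
Collecting zeros: affine points = {(0, 0), (1, 5), (2, 1), (3, 6), (4, 5), (6, 1)}.
Total count |C(F_7)_aff| = 6.


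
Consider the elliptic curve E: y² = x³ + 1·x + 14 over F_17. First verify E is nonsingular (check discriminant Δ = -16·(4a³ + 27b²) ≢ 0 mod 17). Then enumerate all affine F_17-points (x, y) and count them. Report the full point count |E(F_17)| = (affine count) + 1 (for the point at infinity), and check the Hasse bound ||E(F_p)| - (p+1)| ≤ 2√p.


Affine points = {(1, 4), (1, 13), (5, 5), (5, 12), (6, 7), (6, 10), (9, 2), (9, 15), (10, 2), (10, 15), (11, 8), (11, 9), (14, 1), (14, 16), (15, 2), (15, 15)}; affine count = 16; |E(F_17)| = 17.

Discriminant check: Δ ∝ 4a³ + 27b² = 4·1³ + 27·14² = 4·1 + 27·196 ≡ 9 (mod 17). Nonzero ⇒ E is nonsingular.
For each x ∈ F_17, compute rhs = x³ + 1·x + 14 mod 17, then count y ∈ F_17 with y² ≡ rhs.
  x = 0: rhs = 14, matching y values: none (0 points).
  x = 1: rhs = 16, matching y values: 4, 13 (2 points).
  x = 2: rhs = 7, matching y values: none (0 points).
  x = 3: rhs = 10, matching y values: none (0 points).
  x = 4: rhs = 14, matching y values: none (0 points).
  x = 5: rhs = 8, matching y values: 5, 12 (2 points).
  x = 6: rhs = 15, matching y values: 7, 10 (2 points).
  x = 7: rhs = 7, matching y values: none (0 points).
  x = 8: rhs = 7, matching y values: none (0 points).
  x = 9: rhs = 4, matching y values: 2, 15 (2 points).
  x = 10: rhs = 4, matching y values: 2, 15 (2 points).
  x = 11: rhs = 13, matching y values: 8, 9 (2 points).
  x = 12: rhs = 3, matching y values: none (0 points).
  x = 13: rhs = 14, matching y values: none (0 points).
  x = 14: rhs = 1, matching y values: 1, 16 (2 points).
  x = 15: rhs = 4, matching y values: 2, 15 (2 points).
  x = 16: rhs = 12, matching y values: none (0 points).
Total affine count: 16.
Full point count |E(F_17)| = 16 + 1 = 17.
Hasse bound: |17 − (17+1)| = |-1| = 1 ≤ 2√17 ≈ 8.2462 ✓.


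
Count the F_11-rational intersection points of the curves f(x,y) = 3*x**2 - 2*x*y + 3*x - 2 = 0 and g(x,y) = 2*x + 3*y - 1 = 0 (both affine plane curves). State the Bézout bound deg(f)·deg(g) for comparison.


Common zeros: {(3, 2), (10, 1)}; count = 2; Bézout bound = 2.

deg(f) = 2, deg(g) = 1, so Bézout bound = 2.
Scan x ∈ F_11. For each x, list the y ∈ F_11 with f(x, y) ≡ 0 and those with g(x, y) ≡ 0 (mod 11); the common zeros in that column are the intersection.
  x = 0: f ≡ 0 at y ∈ ∅; g ≡ 0 at y ∈ {4}; common: ∅.
  x = 1: f ≡ 0 at y ∈ {2}; g ≡ 0 at y ∈ {7}; common: ∅.
  x = 2: f ≡ 0 at y ∈ {4}; g ≡ 0 at y ∈ {10}; common: ∅.
  x = 3: f ≡ 0 at y ∈ {2}; g ≡ 0 at y ∈ {2}; common: {2}.
  x = 4: f ≡ 0 at y ∈ {10}; g ≡ 0 at y ∈ {5}; common: ∅.
  x = 5: f ≡ 0 at y ∈ {0}; g ≡ 0 at y ∈ {8}; common: ∅.
  x = 6: f ≡ 0 at y ∈ {3}; g ≡ 0 at y ∈ {0}; common: ∅.
  x = 7: f ≡ 0 at y ∈ {4}; g ≡ 0 at y ∈ {3}; common: ∅.
  x = 8: f ≡ 0 at y ∈ {1}; g ≡ 0 at y ∈ {6}; common: ∅.
  x = 9: f ≡ 0 at y ∈ {10}; g ≡ 0 at y ∈ {9}; common: ∅.
  x = 10: f ≡ 0 at y ∈ {1}; g ≡ 0 at y ∈ {1}; common: {1}.
Collecting: common zeros = {(3, 2), (10, 1)}, so the count is 2.
Comparison with the Bézout bound: 2 ≤ 2 = deg(f)·deg(g), as expected for curves with no common component (the bound is attained).


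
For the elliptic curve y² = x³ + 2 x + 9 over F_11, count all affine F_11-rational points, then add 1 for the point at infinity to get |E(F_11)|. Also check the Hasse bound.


Affine points = {(0, 3), (0, 8), (1, 1), (1, 10), (3, 3), (3, 8), (4, 2), (4, 9), (5, 1), (5, 10), (7, 5), (7, 6), (8, 3), (8, 8)}; affine count = 14; |E(F_11)| = 15.

Discriminant check: Δ ∝ 4a³ + 27b² = 4·2³ + 27·9² = 4·8 + 27·81 ≡ 8 (mod 11). Nonzero ⇒ E is nonsingular.
For each x ∈ F_11, compute rhs = x³ + 2·x + 9 mod 11, then count y ∈ F_11 with y² ≡ rhs.
  x = 0: rhs = 9, matching y values: 3, 8 (2 points).
  x = 1: rhs = 1, matching y values: 1, 10 (2 points).
  x = 2: rhs = 10, matching y values: none (0 points).
  x = 3: rhs = 9, matching y values: 3, 8 (2 points).
  x = 4: rhs = 4, matching y values: 2, 9 (2 points).
  x = 5: rhs = 1, matching y values: 1, 10 (2 points).
  x = 6: rhs = 6, matching y values: none (0 points).
  x = 7: rhs = 3, matching y values: 5, 6 (2 points).
  x = 8: rhs = 9, matching y values: 3, 8 (2 points).
  x = 9: rhs = 8, matching y values: none (0 points).
  x = 10: rhs = 6, matching y values: none (0 points).
Total affine count: 14.
Full point count |E(F_11)| = 14 + 1 = 15.
Hasse bound: |15 − (11+1)| = |3| = 3 ≤ 2√11 ≈ 6.6332 ✓.


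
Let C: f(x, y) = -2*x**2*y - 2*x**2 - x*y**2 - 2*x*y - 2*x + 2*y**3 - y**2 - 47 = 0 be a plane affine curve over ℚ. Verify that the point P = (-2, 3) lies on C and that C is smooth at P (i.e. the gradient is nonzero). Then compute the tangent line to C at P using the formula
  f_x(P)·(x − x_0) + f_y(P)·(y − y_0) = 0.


Tangent line at P: 15*x + 56*y - 138 = 0.

Step 1: f(-2, 3) = 0, so P lies on C.
Step 2: partial derivatives
  f_x(x, y) = -4*x*y - 4*x - y**2 - 2*y - 2, f_y(x, y) = -2*x**2 - 2*x*y - 2*x + 6*y**2 - 2*y.
  f_x(P) = 15, f_y(P) = 56 (gradient nonzero, so P is smooth).
Step 3: tangent line at P: 15·(x − -2) + 56·(y − 3) = 0.
Expanding: 15*x + 56*y - 138 = 0.
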